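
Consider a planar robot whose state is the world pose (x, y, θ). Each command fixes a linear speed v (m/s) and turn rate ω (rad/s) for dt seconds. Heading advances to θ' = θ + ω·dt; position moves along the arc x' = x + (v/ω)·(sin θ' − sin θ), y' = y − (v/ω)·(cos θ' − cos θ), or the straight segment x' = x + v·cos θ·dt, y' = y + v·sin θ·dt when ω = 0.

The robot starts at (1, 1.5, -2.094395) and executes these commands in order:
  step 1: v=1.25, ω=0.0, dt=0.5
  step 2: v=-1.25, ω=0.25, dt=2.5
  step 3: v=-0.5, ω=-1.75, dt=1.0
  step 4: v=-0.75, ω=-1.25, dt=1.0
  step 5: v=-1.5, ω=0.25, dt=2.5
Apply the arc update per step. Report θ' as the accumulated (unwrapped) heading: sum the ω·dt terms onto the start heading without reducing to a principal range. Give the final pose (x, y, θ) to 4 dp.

(4.1195, 0.6903, -3.8444)

step 1: θ'=-2.0944 (straight) → pose (0.6875, 0.9587, -2.0944)
step 2: θ'=-1.4694 (R=-5.0000) → pose (1.3317, 3.9649, -1.4694)
step 3: θ'=-3.2194 (R=0.2857) → pose (1.6381, 4.2786, -3.2194)
step 4: θ'=-4.4694 (R=0.6000) → pose (2.1739, 3.8248, -4.4694)
step 5: θ'=-3.8444 (R=-6.0000) → pose (4.1195, 0.6903, -3.8444)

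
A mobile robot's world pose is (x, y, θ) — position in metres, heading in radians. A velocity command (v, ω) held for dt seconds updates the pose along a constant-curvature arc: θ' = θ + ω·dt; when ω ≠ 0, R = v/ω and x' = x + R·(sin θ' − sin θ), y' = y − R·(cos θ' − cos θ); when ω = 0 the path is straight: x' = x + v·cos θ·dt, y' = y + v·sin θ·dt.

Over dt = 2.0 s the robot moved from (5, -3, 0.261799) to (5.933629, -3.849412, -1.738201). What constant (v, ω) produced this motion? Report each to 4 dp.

v = 0.7500, ω = -1.0000

Δθ = -1.738201 − 0.261799 = -2.000000
ω = Δθ/dt = -2.000000/2.0 = -1.0000
R = Δx/(sin θ' − sin θ) = -0.7500
v = R·ω = -0.7500·-1.0000 = 0.7500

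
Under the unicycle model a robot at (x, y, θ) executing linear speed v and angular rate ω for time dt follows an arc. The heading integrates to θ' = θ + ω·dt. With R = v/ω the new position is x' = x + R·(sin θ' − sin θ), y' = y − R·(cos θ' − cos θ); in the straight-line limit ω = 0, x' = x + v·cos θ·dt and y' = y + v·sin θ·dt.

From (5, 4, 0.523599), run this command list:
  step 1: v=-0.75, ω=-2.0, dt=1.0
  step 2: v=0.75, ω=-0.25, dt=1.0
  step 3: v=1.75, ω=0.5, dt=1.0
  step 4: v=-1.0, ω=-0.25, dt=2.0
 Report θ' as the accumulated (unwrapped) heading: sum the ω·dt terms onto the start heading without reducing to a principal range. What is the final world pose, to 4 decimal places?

step 1: θ'=-1.4764 (R=0.3750) → pose (4.4392, 4.2894, -1.4764)
step 2: θ'=-1.7264 (R=-3.0000) → pose (4.4163, 3.5417, -1.7264)
step 3: θ'=-1.2264 (R=3.5000) → pose (4.5795, 1.8176, -1.2264)
step 4: θ'=-1.7264 (R=4.0000) → pose (4.3930, 3.7880, -1.7264)

(4.3930, 3.7880, -1.7264)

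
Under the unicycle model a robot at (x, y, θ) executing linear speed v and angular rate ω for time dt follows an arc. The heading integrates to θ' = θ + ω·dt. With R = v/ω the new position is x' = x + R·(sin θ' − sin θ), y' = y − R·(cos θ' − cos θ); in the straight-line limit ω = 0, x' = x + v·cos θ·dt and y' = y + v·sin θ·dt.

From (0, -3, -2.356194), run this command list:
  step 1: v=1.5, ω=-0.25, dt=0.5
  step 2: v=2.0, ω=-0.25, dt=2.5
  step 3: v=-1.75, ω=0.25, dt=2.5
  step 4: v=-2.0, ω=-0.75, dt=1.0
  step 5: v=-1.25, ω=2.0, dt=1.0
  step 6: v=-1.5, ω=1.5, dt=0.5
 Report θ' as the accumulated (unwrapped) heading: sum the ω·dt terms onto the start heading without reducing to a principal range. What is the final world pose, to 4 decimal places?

(0.8995, -1.7715, -0.4812)

step 1: θ'=-2.4812 (R=-6.0000) → pose (-0.5621, -3.4958, -2.4812)
step 2: θ'=-3.1062 (R=-8.0000) → pose (-5.1864, -5.1729, -3.1062)
step 3: θ'=-2.4812 (R=-7.0000) → pose (-1.1401, -3.7055, -2.4812)
step 4: θ'=-3.2312 (R=2.6667) → pose (0.7343, -3.1555, -3.2312)
step 5: θ'=-1.2312 (R=-0.6250) → pose (1.3796, -2.3248, -1.2312)
step 6: θ'=-0.4812 (R=-1.0000) → pose (0.8995, -1.7715, -0.4812)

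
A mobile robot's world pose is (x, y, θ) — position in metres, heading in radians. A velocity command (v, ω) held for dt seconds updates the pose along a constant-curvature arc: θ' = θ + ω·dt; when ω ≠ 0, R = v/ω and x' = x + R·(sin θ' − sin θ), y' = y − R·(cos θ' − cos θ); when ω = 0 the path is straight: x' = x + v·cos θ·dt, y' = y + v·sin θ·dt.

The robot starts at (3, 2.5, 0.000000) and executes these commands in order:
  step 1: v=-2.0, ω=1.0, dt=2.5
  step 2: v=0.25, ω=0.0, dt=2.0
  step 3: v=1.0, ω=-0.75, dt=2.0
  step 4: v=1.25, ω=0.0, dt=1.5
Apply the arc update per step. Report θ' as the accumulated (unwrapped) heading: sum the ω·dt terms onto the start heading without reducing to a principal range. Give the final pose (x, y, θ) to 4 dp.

(2.0916, 2.5633, 1.0000)

step 1: θ'=2.5000 (R=-2.0000) → pose (1.8031, -1.1023, 2.5000)
step 2: θ'=2.5000 (straight) → pose (1.4025, -0.8031, 2.5000)
step 3: θ'=1.0000 (R=-1.3333) → pose (1.0785, 0.9855, 1.0000)
step 4: θ'=1.0000 (straight) → pose (2.0916, 2.5633, 1.0000)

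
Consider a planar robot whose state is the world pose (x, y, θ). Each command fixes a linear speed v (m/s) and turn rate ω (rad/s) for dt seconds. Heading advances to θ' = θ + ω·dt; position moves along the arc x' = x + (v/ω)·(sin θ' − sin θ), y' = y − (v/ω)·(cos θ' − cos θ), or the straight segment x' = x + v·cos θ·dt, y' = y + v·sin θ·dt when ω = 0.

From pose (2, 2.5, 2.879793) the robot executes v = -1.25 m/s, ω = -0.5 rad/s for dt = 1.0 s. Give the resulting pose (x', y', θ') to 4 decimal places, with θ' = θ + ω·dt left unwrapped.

θ' = 2.8798 + -0.5·1.0 = 2.3798
R = v/ω = -1.25/-0.5 = 2.5000
x' = 2 + 2.5000·(sin 2.3798 − sin 2.8798) = 3.0785
y' = 2.5 − 2.5000·(cos 2.3798 − cos 2.8798) = 1.8942

(3.0785, 1.8942, 2.3798)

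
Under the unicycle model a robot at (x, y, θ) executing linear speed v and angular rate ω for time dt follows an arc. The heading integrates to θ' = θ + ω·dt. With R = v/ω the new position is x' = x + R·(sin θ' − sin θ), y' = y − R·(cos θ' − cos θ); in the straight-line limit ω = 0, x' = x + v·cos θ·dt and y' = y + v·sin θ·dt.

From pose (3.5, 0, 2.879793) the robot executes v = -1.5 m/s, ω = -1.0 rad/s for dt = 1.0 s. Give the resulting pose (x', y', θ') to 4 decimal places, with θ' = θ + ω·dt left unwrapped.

(4.5407, -0.9927, 1.8798)

θ' = 2.8798 + -1.0·1.0 = 1.8798
R = v/ω = -1.5/-1.0 = 1.5000
x' = 3.5 + 1.5000·(sin 1.8798 − sin 2.8798) = 4.5407
y' = 0 − 1.5000·(cos 1.8798 − cos 2.8798) = -0.9927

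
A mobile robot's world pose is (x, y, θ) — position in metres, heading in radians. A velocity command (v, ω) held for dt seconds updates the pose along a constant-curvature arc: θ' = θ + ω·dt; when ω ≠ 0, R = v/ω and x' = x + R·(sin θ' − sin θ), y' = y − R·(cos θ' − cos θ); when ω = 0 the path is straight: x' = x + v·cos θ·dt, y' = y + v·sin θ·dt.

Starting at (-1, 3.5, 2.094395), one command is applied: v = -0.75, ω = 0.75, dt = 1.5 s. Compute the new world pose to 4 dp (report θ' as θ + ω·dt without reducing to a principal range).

(-0.0563, 3.0030, 3.2194)

θ' = 2.0944 + 0.75·1.5 = 3.2194
R = v/ω = -0.75/0.75 = -1.0000
x' = -1 + -1.0000·(sin 3.2194 − sin 2.0944) = -0.0563
y' = 3.5 − -1.0000·(cos 3.2194 − cos 2.0944) = 3.0030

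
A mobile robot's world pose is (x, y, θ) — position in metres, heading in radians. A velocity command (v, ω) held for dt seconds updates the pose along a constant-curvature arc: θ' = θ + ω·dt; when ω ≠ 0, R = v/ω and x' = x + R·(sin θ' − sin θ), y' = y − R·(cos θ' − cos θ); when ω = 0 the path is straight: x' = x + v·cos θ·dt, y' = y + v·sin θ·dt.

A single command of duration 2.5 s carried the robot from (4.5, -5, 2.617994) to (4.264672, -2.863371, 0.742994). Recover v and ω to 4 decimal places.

Δθ = 0.742994 − 2.617994 = -1.875000
ω = Δθ/dt = -1.875000/2.5 = -0.7500
R = −Δy/(cos θ' − cos θ) = -1.3333
v = R·ω = -1.3333·-0.7500 = 1.0000

v = 1.0000, ω = -0.7500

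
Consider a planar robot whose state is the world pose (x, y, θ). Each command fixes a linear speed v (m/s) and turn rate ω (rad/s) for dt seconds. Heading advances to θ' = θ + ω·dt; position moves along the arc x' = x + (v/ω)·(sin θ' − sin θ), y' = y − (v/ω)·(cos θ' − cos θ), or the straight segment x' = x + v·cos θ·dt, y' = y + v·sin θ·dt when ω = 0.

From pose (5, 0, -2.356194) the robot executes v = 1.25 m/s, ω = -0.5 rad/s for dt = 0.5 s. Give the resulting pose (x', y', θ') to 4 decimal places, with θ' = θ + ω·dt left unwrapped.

θ' = -2.3562 + -0.5·0.5 = -2.6062
R = v/ω = 1.25/-0.5 = -2.5000
x' = 5 + -2.5000·(sin -2.6062 − sin -2.3562) = 4.5077
y' = 0 − -2.5000·(cos -2.6062 − cos -2.3562) = -0.3824

(4.5077, -0.3824, -2.6062)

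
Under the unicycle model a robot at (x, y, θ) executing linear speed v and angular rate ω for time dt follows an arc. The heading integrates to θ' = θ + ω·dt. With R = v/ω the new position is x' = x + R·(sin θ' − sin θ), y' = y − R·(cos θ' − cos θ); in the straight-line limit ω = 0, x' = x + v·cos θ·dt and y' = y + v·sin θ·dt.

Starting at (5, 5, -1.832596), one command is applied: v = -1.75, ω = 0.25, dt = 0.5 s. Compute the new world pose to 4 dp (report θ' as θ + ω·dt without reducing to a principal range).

θ' = -1.8326 + 0.25·0.5 = -1.7076
R = v/ω = -1.75/0.25 = -7.0000
x' = 5 + -7.0000·(sin -1.7076 − sin -1.8326) = 5.1731
y' = 5 − -7.0000·(cos -1.7076 − cos -1.8326) = 5.8571

(5.1731, 5.8571, -1.7076)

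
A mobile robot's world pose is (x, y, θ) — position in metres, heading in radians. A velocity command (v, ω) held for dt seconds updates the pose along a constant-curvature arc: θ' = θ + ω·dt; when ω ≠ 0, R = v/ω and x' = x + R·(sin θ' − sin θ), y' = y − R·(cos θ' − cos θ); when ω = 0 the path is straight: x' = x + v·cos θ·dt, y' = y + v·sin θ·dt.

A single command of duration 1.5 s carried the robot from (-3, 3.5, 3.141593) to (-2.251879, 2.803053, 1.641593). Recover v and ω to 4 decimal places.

Δθ = 1.641593 − 3.141593 = -1.500000
ω = Δθ/dt = -1.500000/1.5 = -1.0000
R = Δx/(sin θ' − sin θ) = 0.7500
v = R·ω = 0.7500·-1.0000 = -0.7500

v = -0.7500, ω = -1.0000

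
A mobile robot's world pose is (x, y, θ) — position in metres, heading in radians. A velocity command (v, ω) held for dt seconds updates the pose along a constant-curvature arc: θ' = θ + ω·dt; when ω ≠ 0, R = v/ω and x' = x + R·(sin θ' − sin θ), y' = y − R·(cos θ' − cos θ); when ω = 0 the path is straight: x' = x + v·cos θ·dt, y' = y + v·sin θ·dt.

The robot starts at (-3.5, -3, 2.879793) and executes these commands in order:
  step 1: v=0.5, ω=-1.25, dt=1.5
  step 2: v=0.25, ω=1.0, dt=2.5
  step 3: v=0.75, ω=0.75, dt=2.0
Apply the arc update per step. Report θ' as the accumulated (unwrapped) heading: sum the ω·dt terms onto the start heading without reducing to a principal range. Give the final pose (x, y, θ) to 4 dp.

step 1: θ'=1.0048 (R=-0.4000) → pose (-3.7341, -2.3991, 1.0048)
step 2: θ'=3.5048 (R=0.2500) → pose (-4.0339, -2.0314, 3.5048)
step 3: θ'=5.0048 (R=1.0000) → pose (-4.6362, -3.2544, 5.0048)

(-4.6362, -3.2544, 5.0048)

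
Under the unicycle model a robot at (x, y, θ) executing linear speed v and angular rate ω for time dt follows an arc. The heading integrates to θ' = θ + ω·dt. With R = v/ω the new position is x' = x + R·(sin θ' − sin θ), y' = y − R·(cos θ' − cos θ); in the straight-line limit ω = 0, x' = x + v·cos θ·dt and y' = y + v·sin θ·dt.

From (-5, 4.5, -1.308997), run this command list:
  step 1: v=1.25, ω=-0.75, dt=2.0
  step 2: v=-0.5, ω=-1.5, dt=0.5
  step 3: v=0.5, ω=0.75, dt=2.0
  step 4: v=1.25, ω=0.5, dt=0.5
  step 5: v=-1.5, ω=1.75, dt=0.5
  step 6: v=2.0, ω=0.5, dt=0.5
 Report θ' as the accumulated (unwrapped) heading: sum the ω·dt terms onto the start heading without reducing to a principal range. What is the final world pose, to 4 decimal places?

(-6.3576, 1.5937, -0.6840)

step 1: θ'=-2.8090 (R=-1.6667) → pose (-6.0657, 2.4933, -2.8090)
step 2: θ'=-3.5590 (R=0.3333) → pose (-5.8218, 2.4830, -3.5590)
step 3: θ'=-2.0590 (R=0.6667) → pose (-6.6808, 2.1862, -2.0590)
step 4: θ'=-1.8090 (R=2.5000) → pose (-6.9023, 1.6035, -1.8090)
step 5: θ'=-0.9340 (R=-0.8571) → pose (-7.0461, 2.3154, -0.9340)
step 6: θ'=-0.6840 (R=4.0000) → pose (-6.3576, 1.5937, -0.6840)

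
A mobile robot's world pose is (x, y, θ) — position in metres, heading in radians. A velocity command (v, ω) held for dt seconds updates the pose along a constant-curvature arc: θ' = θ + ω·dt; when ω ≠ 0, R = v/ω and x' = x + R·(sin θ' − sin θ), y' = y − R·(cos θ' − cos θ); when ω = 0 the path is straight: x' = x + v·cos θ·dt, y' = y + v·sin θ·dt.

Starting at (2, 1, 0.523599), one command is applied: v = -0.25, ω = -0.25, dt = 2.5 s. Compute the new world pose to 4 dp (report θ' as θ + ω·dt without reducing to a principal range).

(1.3988, 0.8712, -0.1014)

θ' = 0.5236 + -0.25·2.5 = -0.1014
R = v/ω = -0.25/-0.25 = 1.0000
x' = 2 + 1.0000·(sin -0.1014 − sin 0.5236) = 1.3988
y' = 1 − 1.0000·(cos -0.1014 − cos 0.5236) = 0.8712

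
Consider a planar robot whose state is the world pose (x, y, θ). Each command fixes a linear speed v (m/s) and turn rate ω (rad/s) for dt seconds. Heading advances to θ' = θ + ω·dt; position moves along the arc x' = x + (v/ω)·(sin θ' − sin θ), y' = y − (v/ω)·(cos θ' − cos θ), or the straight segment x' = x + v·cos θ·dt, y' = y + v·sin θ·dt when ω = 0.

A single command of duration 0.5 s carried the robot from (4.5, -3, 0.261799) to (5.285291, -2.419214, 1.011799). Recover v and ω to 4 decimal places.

v = 2.0000, ω = 1.5000

Δθ = 1.011799 − 0.261799 = 0.750000
ω = Δθ/dt = 0.750000/0.5 = 1.5000
R = Δx/(sin θ' − sin θ) = 1.3333
v = R·ω = 1.3333·1.5000 = 2.0000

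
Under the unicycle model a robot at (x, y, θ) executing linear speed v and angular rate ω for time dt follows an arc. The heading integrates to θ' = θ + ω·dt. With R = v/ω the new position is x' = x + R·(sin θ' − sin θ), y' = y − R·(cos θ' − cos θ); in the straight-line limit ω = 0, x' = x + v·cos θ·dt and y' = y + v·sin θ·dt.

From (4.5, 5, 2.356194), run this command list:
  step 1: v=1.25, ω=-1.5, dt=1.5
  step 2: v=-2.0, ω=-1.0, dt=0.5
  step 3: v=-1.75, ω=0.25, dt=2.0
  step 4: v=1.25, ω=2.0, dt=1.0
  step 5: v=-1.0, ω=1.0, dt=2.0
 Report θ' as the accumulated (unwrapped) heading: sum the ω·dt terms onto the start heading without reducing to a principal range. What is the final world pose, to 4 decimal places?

(2.7468, 7.9369, 4.1062)

step 1: θ'=0.1062 (R=-0.8333) → pose (5.0009, 6.4179, 0.1062)
step 2: θ'=-0.3938 (R=2.0000) → pose (4.0215, 6.5597, -0.3938)
step 3: θ'=0.1062 (R=-7.0000) → pose (0.5936, 7.0561, 0.1062)
step 4: θ'=2.1062 (R=0.6250) → pose (1.0649, 7.9964, 2.1062)
step 5: θ'=4.1062 (R=-1.0000) → pose (2.7468, 7.9369, 4.1062)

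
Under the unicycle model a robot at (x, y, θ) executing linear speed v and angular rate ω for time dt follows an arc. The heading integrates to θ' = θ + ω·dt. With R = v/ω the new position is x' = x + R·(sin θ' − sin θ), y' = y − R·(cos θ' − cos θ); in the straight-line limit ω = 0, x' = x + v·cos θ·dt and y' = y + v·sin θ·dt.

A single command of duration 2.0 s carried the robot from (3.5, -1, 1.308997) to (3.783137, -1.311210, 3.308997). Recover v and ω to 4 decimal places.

v = -0.2500, ω = 1.0000

Δθ = 3.308997 − 1.308997 = 2.000000
ω = Δθ/dt = 2.000000/2.0 = 1.0000
R = −Δy/(cos θ' − cos θ) = -0.2500
v = R·ω = -0.2500·1.0000 = -0.2500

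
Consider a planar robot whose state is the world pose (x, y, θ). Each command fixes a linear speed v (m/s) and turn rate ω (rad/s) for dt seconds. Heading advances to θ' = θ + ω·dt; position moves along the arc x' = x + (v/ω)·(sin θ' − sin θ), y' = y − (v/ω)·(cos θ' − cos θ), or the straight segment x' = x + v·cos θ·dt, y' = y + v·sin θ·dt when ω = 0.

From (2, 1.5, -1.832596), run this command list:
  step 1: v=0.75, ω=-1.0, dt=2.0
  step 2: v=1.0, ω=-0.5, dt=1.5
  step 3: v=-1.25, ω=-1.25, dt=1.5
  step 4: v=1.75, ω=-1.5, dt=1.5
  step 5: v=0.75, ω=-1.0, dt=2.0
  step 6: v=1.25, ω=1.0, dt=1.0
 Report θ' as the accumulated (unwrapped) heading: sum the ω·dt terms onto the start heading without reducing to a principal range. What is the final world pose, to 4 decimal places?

step 1: θ'=-3.8326 (R=-0.7500) → pose (0.7976, 1.1162, -3.8326)
step 2: θ'=-4.5826 (R=-2.0000) → pose (0.0890, 2.3985, -4.5826)
step 3: θ'=-6.4576 (R=1.0000) → pose (-1.0761, 1.2843, -6.4576)
step 4: θ'=-8.7076 (R=-1.1667) → pose (-0.5117, -0.7440, -8.7076)
step 5: θ'=-10.7076 (R=-0.7500) → pose (-1.7238, -0.3917, -10.7076)
step 6: θ'=-9.7076 (R=1.2500) → pose (-2.5735, 0.4536, -9.7076)

(-2.5735, 0.4536, -9.7076)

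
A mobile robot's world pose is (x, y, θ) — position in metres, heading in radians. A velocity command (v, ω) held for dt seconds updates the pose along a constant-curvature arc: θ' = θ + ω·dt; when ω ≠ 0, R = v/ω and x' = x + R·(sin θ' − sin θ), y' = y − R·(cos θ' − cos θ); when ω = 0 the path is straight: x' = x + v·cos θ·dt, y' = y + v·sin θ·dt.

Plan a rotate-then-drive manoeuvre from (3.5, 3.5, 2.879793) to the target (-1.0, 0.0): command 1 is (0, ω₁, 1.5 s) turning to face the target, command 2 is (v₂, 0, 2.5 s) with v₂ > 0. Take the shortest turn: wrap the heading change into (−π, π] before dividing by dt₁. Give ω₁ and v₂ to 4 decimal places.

ω₁ = 0.6152, v₂ = 2.2804

heading to target = atan2(0−3.5, -1−3.5) = -2.4805
Δθ = wrap(-2.4805 − 2.8798) = 0.9228; ω₁ = Δθ/dt₁ = 0.6152
distance = √((-1−3.5)² + (0−3.5)²) = 5.7009; v₂ = distance/dt₂ = 2.2804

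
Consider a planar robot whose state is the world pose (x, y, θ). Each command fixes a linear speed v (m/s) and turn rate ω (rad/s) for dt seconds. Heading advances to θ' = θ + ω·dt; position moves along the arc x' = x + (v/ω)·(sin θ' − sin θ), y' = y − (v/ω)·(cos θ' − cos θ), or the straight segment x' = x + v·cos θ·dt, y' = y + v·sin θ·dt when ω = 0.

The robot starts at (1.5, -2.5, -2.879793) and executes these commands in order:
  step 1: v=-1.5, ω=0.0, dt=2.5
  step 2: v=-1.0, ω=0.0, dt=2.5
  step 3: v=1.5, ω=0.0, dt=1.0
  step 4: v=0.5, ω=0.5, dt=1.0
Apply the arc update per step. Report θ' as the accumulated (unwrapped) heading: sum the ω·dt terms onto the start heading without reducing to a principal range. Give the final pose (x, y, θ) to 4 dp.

(5.6567, -1.5129, -2.3798)

step 1: θ'=-2.8798 (straight) → pose (5.1222, -1.5294, -2.8798)
step 2: θ'=-2.8798 (straight) → pose (7.5370, -0.8824, -2.8798)
step 3: θ'=-2.8798 (straight) → pose (6.0881, -1.2706, -2.8798)
step 4: θ'=-2.3798 (R=1.0000) → pose (5.6567, -1.5129, -2.3798)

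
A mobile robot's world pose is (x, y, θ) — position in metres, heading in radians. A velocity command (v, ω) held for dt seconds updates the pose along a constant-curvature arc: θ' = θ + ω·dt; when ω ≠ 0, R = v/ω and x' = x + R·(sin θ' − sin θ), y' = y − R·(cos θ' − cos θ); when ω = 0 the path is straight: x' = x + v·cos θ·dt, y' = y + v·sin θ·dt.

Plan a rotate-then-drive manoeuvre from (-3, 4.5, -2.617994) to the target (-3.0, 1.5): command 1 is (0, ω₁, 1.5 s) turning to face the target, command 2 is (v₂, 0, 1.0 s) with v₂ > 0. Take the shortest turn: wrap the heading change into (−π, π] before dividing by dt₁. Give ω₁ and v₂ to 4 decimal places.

heading to target = atan2(1.5−4.5, -3−-3) = -1.5708
Δθ = wrap(-1.5708 − -2.6180) = 1.0472; ω₁ = Δθ/dt₁ = 0.6981
distance = √((-3−-3)² + (1.5−4.5)²) = 3.0000; v₂ = distance/dt₂ = 3.0000

ω₁ = 0.6981, v₂ = 3.0000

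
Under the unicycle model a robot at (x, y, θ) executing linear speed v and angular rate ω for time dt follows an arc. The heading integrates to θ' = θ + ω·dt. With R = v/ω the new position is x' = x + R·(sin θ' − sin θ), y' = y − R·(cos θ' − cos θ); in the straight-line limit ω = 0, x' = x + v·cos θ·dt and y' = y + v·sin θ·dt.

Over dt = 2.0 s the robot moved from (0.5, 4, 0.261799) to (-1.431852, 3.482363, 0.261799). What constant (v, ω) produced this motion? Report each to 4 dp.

Δθ = 0.261799 − 0.261799 = 0.000000
ω = Δθ/dt = 0.000000/2.0 = 0.0000
ω = 0 → v = (Δx·cos θ + Δy·sin θ)/dt = -1.0000

v = -1.0000, ω = 0.0000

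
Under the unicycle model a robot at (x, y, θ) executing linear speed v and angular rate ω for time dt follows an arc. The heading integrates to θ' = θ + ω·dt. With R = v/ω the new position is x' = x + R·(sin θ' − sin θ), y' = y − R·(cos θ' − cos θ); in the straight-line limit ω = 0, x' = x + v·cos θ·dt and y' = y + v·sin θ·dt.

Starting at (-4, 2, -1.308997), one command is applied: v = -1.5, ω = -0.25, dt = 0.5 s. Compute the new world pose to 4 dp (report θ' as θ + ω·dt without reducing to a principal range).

(-4.1484, 2.7347, -1.4340)

θ' = -1.3090 + -0.25·0.5 = -1.4340
R = v/ω = -1.5/-0.25 = 6.0000
x' = -4 + 6.0000·(sin -1.4340 − sin -1.3090) = -4.1484
y' = 2 − 6.0000·(cos -1.4340 − cos -1.3090) = 2.7347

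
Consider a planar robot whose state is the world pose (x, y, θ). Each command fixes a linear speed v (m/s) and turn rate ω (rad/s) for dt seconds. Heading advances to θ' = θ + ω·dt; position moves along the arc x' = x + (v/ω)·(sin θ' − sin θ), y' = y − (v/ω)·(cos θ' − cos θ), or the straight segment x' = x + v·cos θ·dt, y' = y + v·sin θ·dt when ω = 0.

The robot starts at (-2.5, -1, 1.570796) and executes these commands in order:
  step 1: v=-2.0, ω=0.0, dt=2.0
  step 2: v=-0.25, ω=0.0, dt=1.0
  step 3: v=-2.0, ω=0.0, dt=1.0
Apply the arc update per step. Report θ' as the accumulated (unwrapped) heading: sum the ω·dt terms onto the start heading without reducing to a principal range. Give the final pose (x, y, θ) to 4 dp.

step 1: θ'=1.5708 (straight) → pose (-2.5000, -5.0000, 1.5708)
step 2: θ'=1.5708 (straight) → pose (-2.5000, -5.2500, 1.5708)
step 3: θ'=1.5708 (straight) → pose (-2.5000, -7.2500, 1.5708)

(-2.5000, -7.2500, 1.5708)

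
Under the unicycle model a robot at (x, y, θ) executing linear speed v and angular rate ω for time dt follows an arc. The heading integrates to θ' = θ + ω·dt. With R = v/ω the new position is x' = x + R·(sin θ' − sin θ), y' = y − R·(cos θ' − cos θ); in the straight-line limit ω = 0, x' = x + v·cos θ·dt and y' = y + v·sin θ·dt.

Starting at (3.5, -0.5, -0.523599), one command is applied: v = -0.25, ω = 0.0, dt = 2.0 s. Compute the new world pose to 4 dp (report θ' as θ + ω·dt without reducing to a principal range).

θ' = -0.5236 + 0.0·2.0 = -0.5236
ω = 0 → straight: x' = 3.5 + -0.25·cos(-0.5236)·2.0 = 3.0670
y' = -0.5 + -0.25·sin(-0.5236)·2.0 = -0.2500

(3.0670, -0.2500, -0.5236)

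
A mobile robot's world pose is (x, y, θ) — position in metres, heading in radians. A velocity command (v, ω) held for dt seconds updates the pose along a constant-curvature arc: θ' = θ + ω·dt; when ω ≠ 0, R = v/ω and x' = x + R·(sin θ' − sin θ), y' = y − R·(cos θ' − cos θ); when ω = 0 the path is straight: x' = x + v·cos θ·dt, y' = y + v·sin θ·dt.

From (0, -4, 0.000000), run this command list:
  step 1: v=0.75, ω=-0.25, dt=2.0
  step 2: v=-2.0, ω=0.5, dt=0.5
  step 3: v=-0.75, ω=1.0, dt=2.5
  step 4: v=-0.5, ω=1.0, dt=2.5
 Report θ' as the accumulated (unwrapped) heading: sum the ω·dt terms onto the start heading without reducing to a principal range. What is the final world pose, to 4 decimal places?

step 1: θ'=-0.5000 (R=-3.0000) → pose (1.4383, -4.3673, -0.5000)
step 2: θ'=-0.2500 (R=-4.0000) → pose (0.5102, -4.0019, -0.2500)
step 3: θ'=2.2500 (R=-0.7500) → pose (-0.2589, -5.1997, 2.2500)
step 4: θ'=4.7500 (R=-0.5000) → pose (0.6298, -4.8669, 4.7500)

(0.6298, -4.8669, 4.7500)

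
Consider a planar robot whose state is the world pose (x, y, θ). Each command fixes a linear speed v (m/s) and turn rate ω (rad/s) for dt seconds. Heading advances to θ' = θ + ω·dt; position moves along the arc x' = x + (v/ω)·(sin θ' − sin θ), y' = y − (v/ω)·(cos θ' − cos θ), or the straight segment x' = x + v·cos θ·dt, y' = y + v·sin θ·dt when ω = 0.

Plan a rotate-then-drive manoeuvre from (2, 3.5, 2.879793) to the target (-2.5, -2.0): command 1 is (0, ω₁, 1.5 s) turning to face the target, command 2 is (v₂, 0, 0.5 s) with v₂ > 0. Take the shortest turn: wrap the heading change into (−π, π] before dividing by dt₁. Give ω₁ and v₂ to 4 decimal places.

heading to target = atan2(-2−3.5, -2.5−2) = -2.2565
Δθ = wrap(-2.2565 − 2.8798) = 1.1469; ω₁ = Δθ/dt₁ = 0.7646
distance = √((-2.5−2)² + (-2−3.5)²) = 7.1063; v₂ = distance/dt₂ = 14.2127

ω₁ = 0.7646, v₂ = 14.2127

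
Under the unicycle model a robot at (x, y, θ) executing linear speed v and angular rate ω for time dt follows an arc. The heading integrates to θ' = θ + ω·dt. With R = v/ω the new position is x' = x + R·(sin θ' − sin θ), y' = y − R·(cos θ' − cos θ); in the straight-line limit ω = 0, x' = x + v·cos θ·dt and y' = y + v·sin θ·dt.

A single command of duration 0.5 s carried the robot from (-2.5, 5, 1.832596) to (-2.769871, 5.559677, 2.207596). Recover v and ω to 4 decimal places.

v = 1.2500, ω = 0.7500

Δθ = 2.207596 − 1.832596 = 0.375000
ω = Δθ/dt = 0.375000/0.5 = 0.7500
R = −Δy/(cos θ' − cos θ) = 1.6667
v = R·ω = 1.6667·0.7500 = 1.2500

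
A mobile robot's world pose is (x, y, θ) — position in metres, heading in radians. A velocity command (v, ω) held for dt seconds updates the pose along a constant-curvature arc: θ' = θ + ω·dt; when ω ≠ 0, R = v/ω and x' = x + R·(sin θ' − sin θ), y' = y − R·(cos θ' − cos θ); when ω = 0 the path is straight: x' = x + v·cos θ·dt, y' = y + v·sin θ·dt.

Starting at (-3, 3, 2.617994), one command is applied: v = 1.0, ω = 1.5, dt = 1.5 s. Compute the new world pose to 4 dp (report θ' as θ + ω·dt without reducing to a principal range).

(-3.9919, 2.3193, 4.8680)

θ' = 2.6180 + 1.5·1.5 = 4.8680
R = v/ω = 1.0/1.5 = 0.6667
x' = -3 + 0.6667·(sin 4.8680 − sin 2.6180) = -3.9919
y' = 3 − 0.6667·(cos 4.8680 − cos 2.6180) = 2.3193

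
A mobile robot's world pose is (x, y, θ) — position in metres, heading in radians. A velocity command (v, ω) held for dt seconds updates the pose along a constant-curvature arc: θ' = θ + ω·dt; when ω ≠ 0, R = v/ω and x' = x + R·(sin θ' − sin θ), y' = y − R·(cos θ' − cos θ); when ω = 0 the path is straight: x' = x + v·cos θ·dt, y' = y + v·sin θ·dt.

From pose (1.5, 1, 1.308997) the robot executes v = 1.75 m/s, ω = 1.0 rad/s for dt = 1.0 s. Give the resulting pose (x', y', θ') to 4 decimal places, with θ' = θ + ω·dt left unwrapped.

(1.1041, 2.6306, 2.3090)

θ' = 1.3090 + 1.0·1.0 = 2.3090
R = v/ω = 1.75/1.0 = 1.7500
x' = 1.5 + 1.7500·(sin 2.3090 − sin 1.3090) = 1.1041
y' = 1 − 1.7500·(cos 2.3090 − cos 1.3090) = 2.6306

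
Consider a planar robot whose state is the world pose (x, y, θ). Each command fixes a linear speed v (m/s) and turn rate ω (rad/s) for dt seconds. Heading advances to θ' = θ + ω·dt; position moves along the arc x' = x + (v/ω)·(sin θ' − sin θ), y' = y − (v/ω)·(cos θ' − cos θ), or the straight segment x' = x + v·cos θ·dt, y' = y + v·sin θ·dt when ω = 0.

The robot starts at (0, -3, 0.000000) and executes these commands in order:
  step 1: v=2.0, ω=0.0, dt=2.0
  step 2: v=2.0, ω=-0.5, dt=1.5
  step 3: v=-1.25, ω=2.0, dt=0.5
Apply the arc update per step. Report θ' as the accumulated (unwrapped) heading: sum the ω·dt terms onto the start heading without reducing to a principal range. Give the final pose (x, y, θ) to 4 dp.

(6.1459, -3.9250, 0.2500)

step 1: θ'=0.0000 (straight) → pose (4.0000, -3.0000, 0.0000)
step 2: θ'=-0.7500 (R=-4.0000) → pose (6.7266, -4.0732, -0.7500)
step 3: θ'=0.2500 (R=-0.6250) → pose (6.1459, -3.9250, 0.2500)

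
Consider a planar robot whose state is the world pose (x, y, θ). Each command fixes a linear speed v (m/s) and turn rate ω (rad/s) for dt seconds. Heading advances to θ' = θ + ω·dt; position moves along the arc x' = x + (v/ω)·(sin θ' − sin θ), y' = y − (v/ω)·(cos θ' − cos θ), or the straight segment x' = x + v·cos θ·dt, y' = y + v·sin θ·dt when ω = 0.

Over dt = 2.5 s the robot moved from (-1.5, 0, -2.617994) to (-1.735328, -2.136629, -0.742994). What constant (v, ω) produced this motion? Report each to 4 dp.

Δθ = -0.742994 − -2.617994 = 1.875000
ω = Δθ/dt = 1.875000/2.5 = 0.7500
R = −Δy/(cos θ' − cos θ) = 1.3333
v = R·ω = 1.3333·0.7500 = 1.0000

v = 1.0000, ω = 0.7500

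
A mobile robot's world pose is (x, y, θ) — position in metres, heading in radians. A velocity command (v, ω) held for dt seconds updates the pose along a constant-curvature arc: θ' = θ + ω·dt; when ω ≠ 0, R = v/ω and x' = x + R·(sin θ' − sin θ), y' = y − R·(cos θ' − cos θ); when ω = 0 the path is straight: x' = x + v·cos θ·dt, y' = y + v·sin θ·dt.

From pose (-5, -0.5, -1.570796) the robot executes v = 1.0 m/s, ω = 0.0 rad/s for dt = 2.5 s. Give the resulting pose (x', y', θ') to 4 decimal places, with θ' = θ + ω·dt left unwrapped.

θ' = -1.5708 + 0.0·2.5 = -1.5708
ω = 0 → straight: x' = -5 + 1.0·cos(-1.5708)·2.5 = -5.0000
y' = -0.5 + 1.0·sin(-1.5708)·2.5 = -3.0000

(-5.0000, -3.0000, -1.5708)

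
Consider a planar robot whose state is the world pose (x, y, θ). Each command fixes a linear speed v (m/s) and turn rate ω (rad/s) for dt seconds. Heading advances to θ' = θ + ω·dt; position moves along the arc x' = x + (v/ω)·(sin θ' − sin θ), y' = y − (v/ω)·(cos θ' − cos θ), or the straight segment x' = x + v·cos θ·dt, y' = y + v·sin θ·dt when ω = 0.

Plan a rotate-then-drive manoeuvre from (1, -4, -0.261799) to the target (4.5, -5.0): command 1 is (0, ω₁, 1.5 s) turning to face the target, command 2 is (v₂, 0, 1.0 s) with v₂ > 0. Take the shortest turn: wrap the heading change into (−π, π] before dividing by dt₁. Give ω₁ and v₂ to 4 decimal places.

heading to target = atan2(-5−-4, 4.5−1) = -0.2783
Δθ = wrap(-0.2783 − -0.2618) = -0.0165; ω₁ = Δθ/dt₁ = -0.0110
distance = √((4.5−1)² + (-5−-4)²) = 3.6401; v₂ = distance/dt₂ = 3.6401

ω₁ = -0.0110, v₂ = 3.6401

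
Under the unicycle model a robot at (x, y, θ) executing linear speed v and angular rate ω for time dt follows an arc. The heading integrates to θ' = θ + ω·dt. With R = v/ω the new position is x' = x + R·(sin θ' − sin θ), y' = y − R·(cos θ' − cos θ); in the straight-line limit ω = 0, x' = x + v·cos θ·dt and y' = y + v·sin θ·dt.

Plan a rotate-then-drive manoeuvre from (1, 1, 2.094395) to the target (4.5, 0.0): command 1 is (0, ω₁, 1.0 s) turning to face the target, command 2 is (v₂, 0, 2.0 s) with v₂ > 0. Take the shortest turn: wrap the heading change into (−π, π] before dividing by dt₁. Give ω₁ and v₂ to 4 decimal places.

ω₁ = -2.3727, v₂ = 1.8200

heading to target = atan2(0−1, 4.5−1) = -0.2783
Δθ = wrap(-0.2783 − 2.0944) = -2.3727; ω₁ = Δθ/dt₁ = -2.3727
distance = √((4.5−1)² + (0−1)²) = 3.6401; v₂ = distance/dt₂ = 1.8200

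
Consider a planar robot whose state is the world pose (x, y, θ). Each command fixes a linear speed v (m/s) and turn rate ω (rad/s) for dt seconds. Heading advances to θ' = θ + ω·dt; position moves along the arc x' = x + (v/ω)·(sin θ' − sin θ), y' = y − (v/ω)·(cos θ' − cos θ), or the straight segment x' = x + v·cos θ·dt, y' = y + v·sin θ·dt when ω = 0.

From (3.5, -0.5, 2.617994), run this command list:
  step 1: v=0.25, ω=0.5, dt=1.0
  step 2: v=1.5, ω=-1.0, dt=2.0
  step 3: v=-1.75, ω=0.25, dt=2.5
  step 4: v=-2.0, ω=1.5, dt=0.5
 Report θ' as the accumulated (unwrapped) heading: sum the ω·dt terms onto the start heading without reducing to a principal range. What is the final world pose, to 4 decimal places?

step 1: θ'=3.1180 (R=0.5000) → pose (3.2618, -0.4332, 3.1180)
step 2: θ'=1.1180 (R=-1.5000) → pose (1.9484, 1.7227, 1.1180)
step 3: θ'=1.7430 (R=-7.0000) → pose (1.3465, -2.5392, 1.7430)
step 4: θ'=2.4930 (R=-1.3333) → pose (1.8546, -3.3733, 2.4930)

(1.8546, -3.3733, 2.4930)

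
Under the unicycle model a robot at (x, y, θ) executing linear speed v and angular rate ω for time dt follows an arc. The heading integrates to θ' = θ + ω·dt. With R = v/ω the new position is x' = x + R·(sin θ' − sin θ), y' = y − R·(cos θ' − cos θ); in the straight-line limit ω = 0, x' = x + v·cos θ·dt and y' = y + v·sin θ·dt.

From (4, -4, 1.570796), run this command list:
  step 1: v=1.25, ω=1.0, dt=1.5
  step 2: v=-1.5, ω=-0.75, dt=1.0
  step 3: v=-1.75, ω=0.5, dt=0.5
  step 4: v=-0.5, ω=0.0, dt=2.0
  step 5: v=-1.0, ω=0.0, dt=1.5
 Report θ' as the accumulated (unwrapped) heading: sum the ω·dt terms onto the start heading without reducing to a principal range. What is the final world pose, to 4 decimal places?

(6.9339, -5.2950, 2.5708)

step 1: θ'=3.0708 (R=1.2500) → pose (2.8384, -2.7531, 3.0708)
step 2: θ'=2.3208 (R=2.0000) → pose (4.1603, -3.3848, 2.3208)
step 3: θ'=2.5708 (R=-3.5000) → pose (4.8302, -3.9443, 2.5708)
step 4: θ'=2.5708 (straight) → pose (5.6716, -4.4846, 2.5708)
step 5: θ'=2.5708 (straight) → pose (6.9339, -5.2950, 2.5708)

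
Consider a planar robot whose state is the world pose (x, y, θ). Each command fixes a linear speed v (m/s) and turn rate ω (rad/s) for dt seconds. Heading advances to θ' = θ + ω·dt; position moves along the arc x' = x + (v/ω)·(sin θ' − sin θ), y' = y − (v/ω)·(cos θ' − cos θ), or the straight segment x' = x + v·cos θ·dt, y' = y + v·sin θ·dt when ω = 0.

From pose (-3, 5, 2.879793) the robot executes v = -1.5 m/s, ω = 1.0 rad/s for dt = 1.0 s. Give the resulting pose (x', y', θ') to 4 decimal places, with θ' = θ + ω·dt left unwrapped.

θ' = 2.8798 + 1.0·1.0 = 3.8798
R = v/ω = -1.5/1.0 = -1.5000
x' = -3 + -1.5000·(sin 3.8798 − sin 2.8798) = -1.6023
y' = 5 − -1.5000·(cos 3.8798 − cos 2.8798) = 5.3394

(-1.6023, 5.3394, 3.8798)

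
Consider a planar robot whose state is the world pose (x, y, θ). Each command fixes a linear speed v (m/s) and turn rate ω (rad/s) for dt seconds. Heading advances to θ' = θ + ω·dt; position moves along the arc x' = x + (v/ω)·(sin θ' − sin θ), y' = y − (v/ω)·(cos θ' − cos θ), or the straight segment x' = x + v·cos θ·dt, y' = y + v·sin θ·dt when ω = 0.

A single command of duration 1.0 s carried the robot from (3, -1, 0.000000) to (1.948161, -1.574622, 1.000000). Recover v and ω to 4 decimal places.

v = -1.2500, ω = 1.0000

Δθ = 1.000000 − 0.000000 = 1.000000
ω = Δθ/dt = 1.000000/1.0 = 1.0000
R = Δx/(sin θ' − sin θ) = -1.2500
v = R·ω = -1.2500·1.0000 = -1.2500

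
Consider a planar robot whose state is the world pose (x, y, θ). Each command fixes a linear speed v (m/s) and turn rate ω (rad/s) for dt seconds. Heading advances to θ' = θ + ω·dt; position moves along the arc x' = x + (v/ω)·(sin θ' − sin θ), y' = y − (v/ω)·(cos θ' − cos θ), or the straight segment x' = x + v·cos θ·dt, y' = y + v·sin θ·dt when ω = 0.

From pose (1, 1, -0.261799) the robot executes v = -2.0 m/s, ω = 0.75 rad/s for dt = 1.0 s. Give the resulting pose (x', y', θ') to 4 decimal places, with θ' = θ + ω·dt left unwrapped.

θ' = -0.2618 + 0.75·1.0 = 0.4882
R = v/ω = -2.0/0.75 = -2.6667
x' = 1 + -2.6667·(sin 0.4882 − sin -0.2618) = -0.9410
y' = 1 − -2.6667·(cos 0.4882 − cos -0.2618) = 0.7793

(-0.9410, 0.7793, 0.4882)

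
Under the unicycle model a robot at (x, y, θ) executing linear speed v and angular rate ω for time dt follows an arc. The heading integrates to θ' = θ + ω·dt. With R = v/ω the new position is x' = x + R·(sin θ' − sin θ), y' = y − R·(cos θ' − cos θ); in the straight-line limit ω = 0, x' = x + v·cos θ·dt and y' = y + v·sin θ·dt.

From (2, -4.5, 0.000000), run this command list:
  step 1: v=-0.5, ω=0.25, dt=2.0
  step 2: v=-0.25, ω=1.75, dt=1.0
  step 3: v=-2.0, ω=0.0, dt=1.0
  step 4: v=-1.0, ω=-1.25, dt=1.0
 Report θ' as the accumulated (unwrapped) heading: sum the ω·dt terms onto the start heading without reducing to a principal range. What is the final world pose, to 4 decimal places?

(2.3056, -7.4509, 1.0000)

step 1: θ'=0.5000 (R=-2.0000) → pose (1.0411, -4.7448, 0.5000)
step 2: θ'=2.2500 (R=-0.1429) → pose (0.9985, -4.9599, 2.2500)
step 3: θ'=2.2500 (straight) → pose (2.2548, -6.5161, 2.2500)
step 4: θ'=1.0000 (R=0.8000) → pose (2.3056, -7.4509, 1.0000)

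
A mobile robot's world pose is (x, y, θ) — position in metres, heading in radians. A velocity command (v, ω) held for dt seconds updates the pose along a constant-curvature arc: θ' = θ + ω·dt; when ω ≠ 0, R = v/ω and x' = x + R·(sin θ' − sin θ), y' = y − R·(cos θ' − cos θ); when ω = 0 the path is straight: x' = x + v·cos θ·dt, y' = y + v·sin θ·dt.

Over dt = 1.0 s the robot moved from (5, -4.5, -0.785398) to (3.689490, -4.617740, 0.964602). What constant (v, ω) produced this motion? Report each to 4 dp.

Δθ = 0.964602 − -0.785398 = 1.750000
ω = Δθ/dt = 1.750000/1.0 = 1.7500
R = Δx/(sin θ' − sin θ) = -0.8571
v = R·ω = -0.8571·1.7500 = -1.5000

v = -1.5000, ω = 1.7500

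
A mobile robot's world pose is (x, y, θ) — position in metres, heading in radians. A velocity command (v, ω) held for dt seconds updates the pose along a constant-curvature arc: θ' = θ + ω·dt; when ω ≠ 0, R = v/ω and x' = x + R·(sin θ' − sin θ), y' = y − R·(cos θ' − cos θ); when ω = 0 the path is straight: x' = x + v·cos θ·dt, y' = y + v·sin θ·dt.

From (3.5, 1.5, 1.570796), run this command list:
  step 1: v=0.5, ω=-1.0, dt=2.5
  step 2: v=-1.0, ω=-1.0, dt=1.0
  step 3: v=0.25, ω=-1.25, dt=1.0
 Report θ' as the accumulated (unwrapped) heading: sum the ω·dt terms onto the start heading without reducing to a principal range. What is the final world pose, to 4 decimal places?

step 1: θ'=-0.9292 (R=-0.5000) → pose (4.4006, 1.7992, -0.9292)
step 2: θ'=-1.9292 (R=1.0000) → pose (4.2653, 2.7485, -1.9292)
step 3: θ'=-3.1792 (R=-0.2000) → pose (4.0704, 2.6188, -3.1792)

(4.0704, 2.6188, -3.1792)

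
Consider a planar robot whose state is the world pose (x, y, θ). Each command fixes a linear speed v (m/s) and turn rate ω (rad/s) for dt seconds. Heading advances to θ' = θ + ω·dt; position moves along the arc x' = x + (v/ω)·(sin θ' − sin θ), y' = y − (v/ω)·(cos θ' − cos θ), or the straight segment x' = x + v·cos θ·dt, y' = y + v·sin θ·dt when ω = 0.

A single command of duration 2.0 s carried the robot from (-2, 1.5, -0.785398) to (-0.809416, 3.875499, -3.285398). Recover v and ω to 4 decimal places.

Δθ = -3.285398 − -0.785398 = -2.500000
ω = Δθ/dt = -2.500000/2.0 = -1.2500
R = −Δy/(cos θ' − cos θ) = 1.4000
v = R·ω = 1.4000·-1.2500 = -1.7500

v = -1.7500, ω = -1.2500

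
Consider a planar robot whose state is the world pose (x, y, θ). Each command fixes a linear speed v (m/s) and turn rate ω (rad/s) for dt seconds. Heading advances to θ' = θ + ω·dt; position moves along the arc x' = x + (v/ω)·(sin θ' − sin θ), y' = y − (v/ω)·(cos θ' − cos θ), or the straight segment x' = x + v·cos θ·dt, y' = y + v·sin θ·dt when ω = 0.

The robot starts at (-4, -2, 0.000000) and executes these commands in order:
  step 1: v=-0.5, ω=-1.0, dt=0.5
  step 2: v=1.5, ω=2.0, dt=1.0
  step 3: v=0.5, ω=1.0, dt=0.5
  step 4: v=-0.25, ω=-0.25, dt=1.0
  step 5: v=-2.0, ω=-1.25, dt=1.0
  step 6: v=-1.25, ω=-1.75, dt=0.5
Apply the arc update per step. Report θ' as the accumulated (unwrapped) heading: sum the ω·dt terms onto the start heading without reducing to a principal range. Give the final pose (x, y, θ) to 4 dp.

step 1: θ'=-0.5000 (R=0.5000) → pose (-4.2397, -1.9388, -0.5000)
step 2: θ'=1.5000 (R=0.7500) → pose (-3.1320, -1.3337, 1.5000)
step 3: θ'=2.0000 (R=0.5000) → pose (-3.1761, -1.0902, 2.0000)
step 4: θ'=1.7500 (R=1.0000) → pose (-3.1014, -1.3281, 1.7500)
step 5: θ'=0.5000 (R=1.6000) → pose (-3.9087, -3.0174, 0.5000)
step 6: θ'=-0.3750 (R=0.7143) → pose (-4.5128, -3.0552, -0.3750)

(-4.5128, -3.0552, -0.3750)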